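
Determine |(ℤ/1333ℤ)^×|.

1260

Prime factorization: 1333 = 31 * 43.
φ(1333) = 1333 · (1 − 1/31) · (1 − 1/43)
       = 1333 · 1260/1333 = 1260.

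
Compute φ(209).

180

Prime factorization: 209 = 11 * 19.
φ(11) = 11 − 1 = 10.
φ(19) = 19 − 1 = 18.
Multiply: 10 · 18 = 180.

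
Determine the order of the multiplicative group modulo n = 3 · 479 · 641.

φ(921117) = 921117 · (1 − 1/3) · (1 − 1/479) · (1 − 1/641)
       = 921117 · 611840/921117 = 611840.

611840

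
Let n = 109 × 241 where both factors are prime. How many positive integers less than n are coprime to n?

25920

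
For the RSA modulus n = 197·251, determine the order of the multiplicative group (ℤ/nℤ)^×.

φ(49447) = 49447 · (1 − 1/197) · (1 − 1/251)
       = 49447 · 49000/49447 = 49000.

49000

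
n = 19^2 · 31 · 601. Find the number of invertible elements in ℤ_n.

6156000

φ(6725791) = 6725791 · (1 − 1/19) · (1 − 1/31) · (1 − 1/601)
       = 6725791 · 324000/353989 = 6156000.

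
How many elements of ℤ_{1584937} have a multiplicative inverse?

1411200

Factor 1584937: 1584937 = 29 * 31 * 41 * 43.
φ(29) = 29 − 1 = 28.
φ(31) = 31 − 1 = 30.
φ(41) = 41 − 1 = 40.
φ(43) = 43 − 1 = 42.
Multiply: 28 · 30 · 40 · 42 = 1411200.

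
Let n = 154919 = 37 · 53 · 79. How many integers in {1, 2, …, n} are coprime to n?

146016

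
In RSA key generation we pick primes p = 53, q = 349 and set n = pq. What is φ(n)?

18096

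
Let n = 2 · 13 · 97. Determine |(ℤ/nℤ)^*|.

1152

φ(2) = 2 − 1 = 1.
φ(13) = 13 − 1 = 12.
φ(97) = 97 − 1 = 96.
Since φ is multiplicative, φ(2522) = 1 · 12 · 96 = 1152.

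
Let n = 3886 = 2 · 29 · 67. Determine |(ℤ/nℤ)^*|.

φ(3886) = 3886 · (1 − 1/2) · (1 − 1/29) · (1 − 1/67)
       = 3886 · 1848/3886 = 1848.

1848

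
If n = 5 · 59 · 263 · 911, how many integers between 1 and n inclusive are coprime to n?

φ(70679935) = 70679935 · (1 − 1/5) · (1 − 1/59) · (1 − 1/263) · (1 − 1/911)
       = 70679935 · 55313440/70679935 = 55313440.

55313440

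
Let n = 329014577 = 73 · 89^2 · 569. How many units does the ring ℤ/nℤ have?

φ(73) = 73 − 1 = 72.
φ(89^2) = 89^2 − 89^1 = 7921 − 89 = 7832.
φ(569) = 569 − 1 = 568.
Multiply: 72 · 7832 · 568 = 320297472.

320297472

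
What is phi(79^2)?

6162

φ(6241) = 6241 · (1 − 1/79)
       = 6241 · 78/79 = 6162.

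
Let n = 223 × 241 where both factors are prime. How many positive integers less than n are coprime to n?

φ(n) = (p − 1)(q − 1) = (223−1)(241−1) = 222·240 = 53280.

53280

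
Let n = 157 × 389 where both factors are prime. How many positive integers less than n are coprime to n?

60528

φ(61073) = 61073 · (1 − 1/157) · (1 − 1/389)
       = 61073 · 60528/61073 = 60528.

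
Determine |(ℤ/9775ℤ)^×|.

Factor 9775: 9775 = 5^2 · 17 · 23.
φ(9775) = 9775 · (1 − 1/5) · (1 − 1/17) · (1 − 1/23)
       = 9775 · 1408/1955 = 7040.

7040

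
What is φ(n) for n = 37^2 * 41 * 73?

3836160

φ(4097417) = 4097417 · (1 − 1/37) · (1 − 1/41) · (1 − 1/73)
       = 4097417 · 103680/110741 = 3836160.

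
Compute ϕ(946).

First factor: 946 = 2 × 11 × 43.
φ(2) = 2 − 1 = 1.
φ(11) = 11 − 1 = 10.
φ(43) = 43 − 1 = 42.
Since φ is multiplicative, φ(946) = 1 · 10 · 42 = 420.

420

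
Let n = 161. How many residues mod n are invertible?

Prime factorization: 161 = 7 * 23.
φ(161) = 161 · (1 − 1/7) · (1 − 1/23)
       = 161 · 132/161 = 132.

132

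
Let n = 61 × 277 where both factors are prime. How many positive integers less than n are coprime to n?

16560

For distinct primes, φ(pq) = (p−1)(q−1) = 60 × 276 = 16560.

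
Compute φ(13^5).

342732

φ(13^5) = 13^4·(13−1) = 28561·12 = 342732.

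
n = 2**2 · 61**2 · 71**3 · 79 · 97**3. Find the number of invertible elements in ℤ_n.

181984802954572800

φ(2^2) = 2^1·(2−1) = 2·1 = 2.
φ(61^2) = 61^1·(61−1) = 61·60 = 3660.
φ(71^3) = 71^2·(71−1) = 5041·70 = 352870.
φ(79) = 79 − 1 = 78.
φ(97^3) = 97^3 − 97^2 = 912673 − 9409 = 903264.
Since φ is multiplicative, φ(384093538841327108) = 2 · 3660 · 352870 · 78 · 903264 = 181984802954572800.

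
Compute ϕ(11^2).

110

φ(11^2) = 11^2 − 11^1 = 121 − 11 = 110.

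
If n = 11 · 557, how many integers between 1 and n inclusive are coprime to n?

5560

φ(6127) = 6127 · (1 − 1/11) · (1 − 1/557)
       = 6127 · 5560/6127 = 5560.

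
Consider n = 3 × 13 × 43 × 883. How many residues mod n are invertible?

889056

φ(1480791) = 1480791 · (1 − 1/3) · (1 − 1/13) · (1 − 1/43) · (1 − 1/883)
       = 1480791 · 889056/1480791 = 889056.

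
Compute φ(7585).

Prime factorization: 7585 = 5 · 37 · 41.
φ(7585) = 7585 · (1 − 1/5) · (1 − 1/37) · (1 − 1/41)
       = 7585 · 5760/7585 = 5760.

5760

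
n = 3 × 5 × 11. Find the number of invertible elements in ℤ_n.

φ(165) = 165 · (1 − 1/3) · (1 − 1/5) · (1 − 1/11)
       = 165 · 80/165 = 80.

80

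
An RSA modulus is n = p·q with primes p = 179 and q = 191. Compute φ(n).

φ(179) = 179 − 1 = 178.
φ(191) = 191 − 1 = 190.
Multiply: 178 · 190 = 33820.

33820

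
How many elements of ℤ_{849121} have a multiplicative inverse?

Prime factorization: 849121 = 7^2 · 13 · 31 · 43.
φ(7^2) = 7^1·(7−1) = 7·6 = 42.
φ(13) = 13 − 1 = 12.
φ(31) = 31 − 1 = 30.
φ(43) = 43 − 1 = 42.
Multiply: 42 · 12 · 30 · 42 = 635040.

635040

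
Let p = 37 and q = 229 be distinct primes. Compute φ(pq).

φ(8473) = 8473 · (1 − 1/37) · (1 − 1/229)
       = 8473 · 8208/8473 = 8208.

8208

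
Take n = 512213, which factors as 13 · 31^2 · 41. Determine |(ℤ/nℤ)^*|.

446400

φ(13) = 13 − 1 = 12.
φ(31^2) = 31^1·(31−1) = 31·30 = 930.
φ(41) = 41 − 1 = 40.
Multiply: 12 · 930 · 40 = 446400.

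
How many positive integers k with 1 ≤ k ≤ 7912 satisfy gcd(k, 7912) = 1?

3696

Factor 7912: 7912 = 2^3 × 23 × 43.
φ(2^3) = 2^3 − 2^2 = 8 − 4 = 4.
φ(23) = 23 − 1 = 22.
φ(43) = 43 − 1 = 42.
Multiply: 4 · 22 · 42 = 3696.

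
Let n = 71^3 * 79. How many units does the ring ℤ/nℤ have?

φ(71^3) = 71^3 − 71^2 = 357911 − 5041 = 352870.
φ(79) = 79 − 1 = 78.
Multiply: 352870 · 78 = 27523860.

27523860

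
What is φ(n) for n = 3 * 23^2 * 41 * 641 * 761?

φ(31739747667) = 31739747667 · (1 − 1/3) · (1 − 1/23) · (1 − 1/41) · (1 − 1/641) · (1 − 1/761)
       = 31739747667 · 856064000/1379989029 = 19689472000.

19689472000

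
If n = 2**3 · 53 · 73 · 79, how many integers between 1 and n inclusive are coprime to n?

φ(2^3) = 2^2·(2−1) = 4·1 = 4.
φ(53) = 53 − 1 = 52.
φ(73) = 73 − 1 = 72.
φ(79) = 79 − 1 = 78.
Since φ is multiplicative, φ(2445208) = 4 · 52 · 72 · 78 = 1168128.

1168128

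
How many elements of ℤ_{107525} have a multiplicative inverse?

Factor 107525: 107525 = 5**2 * 11 * 17 * 23.
φ(5^2) = 5^2 − 5^1 = 25 − 5 = 20.
φ(11) = 11 − 1 = 10.
φ(17) = 17 − 1 = 16.
φ(23) = 23 − 1 = 22.
Since φ is multiplicative, φ(107525) = 20 · 10 · 16 · 22 = 70400.

70400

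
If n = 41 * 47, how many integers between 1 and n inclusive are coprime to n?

φ(41) = 41 − 1 = 40.
φ(47) = 47 − 1 = 46.
φ(1927) = 40 × 46 = 1840.

1840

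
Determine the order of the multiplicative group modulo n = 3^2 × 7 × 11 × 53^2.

992160

φ(3^2) = 3^2 − 3^1 = 9 − 3 = 6.
φ(7) = 7 − 1 = 6.
φ(11) = 11 − 1 = 10.
φ(53^2) = 53^1·(53−1) = 53·52 = 2756.
Multiply: 6 · 6 · 10 · 2756 = 992160.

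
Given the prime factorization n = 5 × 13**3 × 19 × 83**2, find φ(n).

993784896

φ(1437837635) = 1437837635 · (1 − 1/5) · (1 − 1/13) · (1 − 1/19) · (1 − 1/83)
       = 1437837635 · 70848/102505 = 993784896.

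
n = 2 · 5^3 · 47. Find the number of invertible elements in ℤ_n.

4600

φ(2) = 2 − 1 = 1.
φ(5^3) = 5^2·(5−1) = 25·4 = 100.
φ(47) = 47 − 1 = 46.
Since φ is multiplicative, φ(11750) = 1 · 100 · 46 = 4600.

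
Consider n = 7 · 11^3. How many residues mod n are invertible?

7260

φ(9317) = 9317 · (1 − 1/7) · (1 − 1/11)
       = 9317 · 60/77 = 7260.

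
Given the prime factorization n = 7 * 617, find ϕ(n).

φ(4319) = 4319 · (1 − 1/7) · (1 − 1/617)
       = 4319 · 3696/4319 = 3696.

3696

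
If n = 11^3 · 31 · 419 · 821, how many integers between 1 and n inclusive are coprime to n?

12442188000

φ(14193742739) = 14193742739 · (1 − 1/11) · (1 − 1/31) · (1 − 1/419) · (1 − 1/821)
       = 14193742739 · 102828000/117303659 = 12442188000.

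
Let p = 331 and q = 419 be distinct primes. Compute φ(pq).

137940

φ(pq) = (p−1)(q−1) = 330 · 418 = 137940.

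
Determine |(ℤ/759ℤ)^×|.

440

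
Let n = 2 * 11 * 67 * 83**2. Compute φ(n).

φ(10154386) = 10154386 · (1 − 1/2) · (1 − 1/11) · (1 − 1/67) · (1 − 1/83)
       = 10154386 · 54120/122342 = 4491960.

4491960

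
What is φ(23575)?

Prime factorization: 23575 = 5**2 · 23 · 41.
φ(5^2) = 5^2 − 5^1 = 25 − 5 = 20.
φ(23) = 23 − 1 = 22.
φ(41) = 41 − 1 = 40.
Multiply: 20 · 22 · 40 = 17600.

17600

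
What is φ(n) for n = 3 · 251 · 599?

299000

φ(451047) = 451047 · (1 − 1/3) · (1 − 1/251) · (1 − 1/599)
       = 451047 · 299000/451047 = 299000.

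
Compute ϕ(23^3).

φ(12167) = 12167 · (1 − 1/23)
       = 12167 · 22/23 = 11638.

11638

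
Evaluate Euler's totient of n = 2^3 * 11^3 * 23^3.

56327920

φ(2^3) = 2^3 − 2^2 = 8 − 4 = 4.
φ(11^3) = 11^3 − 11^2 = 1331 − 121 = 1210.
φ(23^3) = 23^2·(23−1) = 529·22 = 11638.
Since φ is multiplicative, φ(129554216) = 4 · 1210 · 11638 = 56327920.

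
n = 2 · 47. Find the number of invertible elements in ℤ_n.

46

φ(2) = 2 − 1 = 1.
φ(47) = 47 − 1 = 46.
Multiply: 1 · 46 = 46.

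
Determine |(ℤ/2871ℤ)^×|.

1680

Factor 2871: 2871 = 3^2 × 11 × 29.
φ(3^2) = 3^1·(3−1) = 3·2 = 6.
φ(11) = 11 − 1 = 10.
φ(29) = 29 − 1 = 28.
Multiply: 6 · 10 · 28 = 1680.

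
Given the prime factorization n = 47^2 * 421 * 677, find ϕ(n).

613835040

φ(47^2) = 47^2 − 47^1 = 2209 − 47 = 2162.
φ(421) = 421 − 1 = 420.
φ(677) = 677 − 1 = 676.
φ(629602553) = 2162 × 420 × 676 = 613835040.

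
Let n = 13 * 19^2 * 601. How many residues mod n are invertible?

2462400

φ(13) = 13 − 1 = 12.
φ(19^2) = 19^2 − 19^1 = 361 − 19 = 342.
φ(601) = 601 − 1 = 600.
φ(2820493) = 12 × 342 × 600 = 2462400.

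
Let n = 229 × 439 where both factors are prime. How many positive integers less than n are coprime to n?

99864

φ(n) = (p − 1)(q − 1) = (229−1)(439−1) = 228·438 = 99864.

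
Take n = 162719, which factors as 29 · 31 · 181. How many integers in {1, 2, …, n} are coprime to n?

151200

φ(162719) = 162719 · (1 − 1/29) · (1 − 1/31) · (1 − 1/181)
       = 162719 · 151200/162719 = 151200.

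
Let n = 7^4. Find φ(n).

φ(2401) = 2401 · (1 − 1/7)
       = 2401 · 6/7 = 2058.

2058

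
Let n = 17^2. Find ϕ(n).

φ(17^2) = 17^2 − 17^1 = 289 − 17 = 272.

272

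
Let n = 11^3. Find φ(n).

1210

φ(1331) = 1331 · (1 − 1/11)
       = 1331 · 10/11 = 1210.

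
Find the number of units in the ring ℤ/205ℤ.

Prime factorization: 205 = 5 * 41.
φ(5) = 5 − 1 = 4.
φ(41) = 41 − 1 = 40.
Since φ is multiplicative, φ(205) = 4 · 40 = 160.

160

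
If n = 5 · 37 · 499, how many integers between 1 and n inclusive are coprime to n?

71712

φ(5) = 5 − 1 = 4.
φ(37) = 37 − 1 = 36.
φ(499) = 499 − 1 = 498.
Since φ is multiplicative, φ(92315) = 4 · 36 · 498 = 71712.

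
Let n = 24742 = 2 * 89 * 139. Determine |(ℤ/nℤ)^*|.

φ(2) = 2 − 1 = 1.
φ(89) = 89 − 1 = 88.
φ(139) = 139 − 1 = 138.
Multiply: 1 · 88 · 138 = 12144.

12144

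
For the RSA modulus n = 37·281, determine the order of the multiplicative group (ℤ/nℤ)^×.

10080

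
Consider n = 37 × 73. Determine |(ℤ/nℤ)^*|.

φ(2701) = 2701 · (1 − 1/37) · (1 − 1/73)
       = 2701 · 2592/2701 = 2592.

2592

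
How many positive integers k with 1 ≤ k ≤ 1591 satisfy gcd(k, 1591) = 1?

1512

First factor: 1591 = 37 · 43.
φ(1591) = 1591 · (1 − 1/37) · (1 − 1/43)
       = 1591 · 1512/1591 = 1512.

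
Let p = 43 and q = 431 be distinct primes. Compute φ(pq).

18060

φ(n) = (p − 1)(q − 1) = (43−1)(431−1) = 42·430 = 18060.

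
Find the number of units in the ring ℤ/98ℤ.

First factor: 98 = 2 * 7**2.
φ(2) = 2 − 1 = 1.
φ(7^2) = 7^2 − 7^1 = 49 − 7 = 42.
Multiply: 1 · 42 = 42.

42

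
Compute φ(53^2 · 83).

225992

φ(233147) = 233147 · (1 − 1/53) · (1 − 1/83)
       = 233147 · 4264/4399 = 225992.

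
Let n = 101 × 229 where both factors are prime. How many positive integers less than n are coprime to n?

22800

φ(23129) = 23129 · (1 − 1/101) · (1 − 1/229)
       = 23129 · 22800/23129 = 22800.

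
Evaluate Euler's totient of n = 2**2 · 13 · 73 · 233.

400896

φ(884468) = 884468 · (1 − 1/2) · (1 − 1/13) · (1 − 1/73) · (1 − 1/233)
       = 884468 · 200448/442234 = 400896.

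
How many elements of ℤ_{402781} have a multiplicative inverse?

Prime factorization: 402781 = 17 · 19 · 29 · 43.
φ(17) = 17 − 1 = 16.
φ(19) = 19 − 1 = 18.
φ(29) = 29 − 1 = 28.
φ(43) = 43 − 1 = 42.
φ(402781) = 16 × 18 × 28 × 42 = 338688.

338688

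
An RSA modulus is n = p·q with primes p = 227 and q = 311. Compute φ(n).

φ(n) = (p − 1)(q − 1) = (227−1)(311−1) = 226·310 = 70060.

70060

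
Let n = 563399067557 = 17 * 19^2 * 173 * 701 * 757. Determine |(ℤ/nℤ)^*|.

φ(563399067557) = 563399067557 · (1 − 1/17) · (1 − 1/19) · (1 − 1/173) · (1 − 1/701) · (1 − 1/757)
       = 563399067557 · 26214451200/29652582503 = 498074572800.

498074572800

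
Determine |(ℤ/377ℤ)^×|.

377 = 13 · 29.
φ(13) = 13 − 1 = 12.
φ(29) = 29 − 1 = 28.
φ(377) = 12 × 28 = 336.

336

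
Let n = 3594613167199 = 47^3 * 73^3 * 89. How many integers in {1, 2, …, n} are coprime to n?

3430950374016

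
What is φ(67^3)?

φ(67^3) = 67^2·(67−1) = 4489·66 = 296274.

296274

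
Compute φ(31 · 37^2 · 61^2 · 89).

12870316800

φ(31) = 31 − 1 = 30.
φ(37^2) = 37^1·(37−1) = 37·36 = 1332.
φ(61^2) = 61^1·(61−1) = 61·60 = 3660.
φ(89) = 89 − 1 = 88.
Since φ is multiplicative, φ(14054481191) = 30 · 1332 · 3660 · 88 = 12870316800.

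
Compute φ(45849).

45849 = 3 · 17 · 29 · 31.
φ(45849) = 45849 · (1 − 1/3) · (1 − 1/17) · (1 − 1/29) · (1 − 1/31)
       = 45849 · 26880/45849 = 26880.

26880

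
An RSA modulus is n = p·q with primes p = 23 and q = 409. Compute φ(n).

φ(23) = 23 − 1 = 22.
φ(409) = 409 − 1 = 408.
Since φ is multiplicative, φ(9407) = 22 · 408 = 8976.

8976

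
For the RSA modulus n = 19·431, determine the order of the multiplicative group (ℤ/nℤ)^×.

7740

φ(19) = 19 − 1 = 18.
φ(431) = 431 − 1 = 430.
φ(8189) = 18 × 430 = 7740.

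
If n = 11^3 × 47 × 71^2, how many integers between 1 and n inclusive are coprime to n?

φ(11^3) = 11^2·(11−1) = 121·10 = 1210.
φ(47) = 47 − 1 = 46.
φ(71^2) = 71^2 − 71^1 = 5041 − 71 = 4970.
Multiply: 1210 · 46 · 4970 = 276630200.

276630200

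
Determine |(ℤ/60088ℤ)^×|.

24192

60088 = 2^3 · 7 · 29 · 37.
φ(60088) = 60088 · (1 − 1/2) · (1 − 1/7) · (1 − 1/29) · (1 − 1/37)
       = 60088 · 6048/15022 = 24192.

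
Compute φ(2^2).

φ(4) = 4 · (1 − 1/2)
       = 4 · 1/2 = 2.

2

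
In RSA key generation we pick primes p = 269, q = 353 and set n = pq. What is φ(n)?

94336

φ(n) = (p − 1)(q − 1) = (269−1)(353−1) = 268·352 = 94336.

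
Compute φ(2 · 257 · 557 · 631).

89671680

φ(180654038) = 180654038 · (1 − 1/2) · (1 − 1/257) · (1 − 1/557) · (1 − 1/631)
       = 180654038 · 89671680/180654038 = 89671680.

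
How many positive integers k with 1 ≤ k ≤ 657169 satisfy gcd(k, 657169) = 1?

Factor 657169: 657169 = 17 * 29 * 31 * 43.
φ(657169) = 657169 · (1 − 1/17) · (1 − 1/29) · (1 − 1/31) · (1 − 1/43)
       = 657169 · 564480/657169 = 564480.

564480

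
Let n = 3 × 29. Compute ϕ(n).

56

φ(3) = 3 − 1 = 2.
φ(29) = 29 − 1 = 28.
Multiply: 2 · 28 = 56.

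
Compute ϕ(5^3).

φ(5^3) = 5^2·(5−1) = 25·4 = 100.

100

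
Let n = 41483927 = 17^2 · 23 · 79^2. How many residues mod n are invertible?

φ(17^2) = 17^1·(17−1) = 17·16 = 272.
φ(23) = 23 − 1 = 22.
φ(79^2) = 79^2 − 79^1 = 6241 − 79 = 6162.
φ(41483927) = 272 × 22 × 6162 = 36873408.

36873408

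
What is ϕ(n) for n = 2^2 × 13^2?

φ(2^2) = 2^1·(2−1) = 2·1 = 2.
φ(13^2) = 13^1·(13−1) = 13·12 = 156.
Multiply: 2 · 156 = 312.

312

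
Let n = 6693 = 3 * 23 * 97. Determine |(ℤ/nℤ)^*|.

φ(3) = 3 − 1 = 2.
φ(23) = 23 − 1 = 22.
φ(97) = 97 − 1 = 96.
Since φ is multiplicative, φ(6693) = 2 · 22 · 96 = 4224.

4224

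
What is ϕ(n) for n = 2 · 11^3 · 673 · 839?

φ(2) = 2 − 1 = 1.
φ(11^3) = 11^2·(11−1) = 121·10 = 1210.
φ(673) = 673 − 1 = 672.
φ(839) = 839 − 1 = 838.
Since φ is multiplicative, φ(1503090314) = 1 · 1210 · 672 · 838 = 681394560.

681394560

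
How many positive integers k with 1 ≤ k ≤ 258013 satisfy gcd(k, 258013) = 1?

201600

Factor 258013: 258013 = 7 × 29 × 31 × 41.
φ(258013) = 258013 · (1 − 1/7) · (1 − 1/29) · (1 − 1/31) · (1 − 1/41)
       = 258013 · 201600/258013 = 201600.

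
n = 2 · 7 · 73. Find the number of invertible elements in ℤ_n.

432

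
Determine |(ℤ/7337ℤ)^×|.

6160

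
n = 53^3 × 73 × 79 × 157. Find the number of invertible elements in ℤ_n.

127969590528

φ(53^3) = 53^3 − 53^2 = 148877 − 2809 = 146068.
φ(73) = 73 − 1 = 72.
φ(79) = 79 − 1 = 78.
φ(157) = 157 − 1 = 156.
φ(134796064463) = 146068 × 72 × 78 × 156 = 127969590528.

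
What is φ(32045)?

Factor 32045: 32045 = 5 · 13 · 17 · 29.
φ(5) = 5 − 1 = 4.
φ(13) = 13 − 1 = 12.
φ(17) = 17 − 1 = 16.
φ(29) = 29 − 1 = 28.
Multiply: 4 · 12 · 16 · 28 = 21504.

21504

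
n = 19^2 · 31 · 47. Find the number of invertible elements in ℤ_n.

φ(19^2) = 19^1·(19−1) = 19·18 = 342.
φ(31) = 31 − 1 = 30.
φ(47) = 47 − 1 = 46.
Since φ is multiplicative, φ(525977) = 342 · 30 · 46 = 471960.

471960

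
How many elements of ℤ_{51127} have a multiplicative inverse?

51127 = 29 * 41 * 43.
φ(51127) = 51127 · (1 − 1/29) · (1 − 1/41) · (1 − 1/43)
       = 51127 · 47040/51127 = 47040.

47040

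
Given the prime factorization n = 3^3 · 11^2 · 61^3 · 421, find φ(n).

φ(3^3) = 3^3 − 3^2 = 27 − 9 = 18.
φ(11^2) = 11^2 − 11^1 = 121 − 11 = 110.
φ(61^3) = 61^3 − 61^2 = 226981 − 3721 = 223260.
φ(421) = 421 − 1 = 420.
φ(312191256267) = 18 × 110 × 223260 × 420 = 185663016000.

185663016000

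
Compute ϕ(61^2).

3660

φ(3721) = 3721 · (1 − 1/61)
       = 3721 · 60/61 = 3660.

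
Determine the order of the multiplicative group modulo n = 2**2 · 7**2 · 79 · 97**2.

61012224

φ(2^2) = 2^1·(2−1) = 2·1 = 2.
φ(7^2) = 7^1·(7−1) = 7·6 = 42.
φ(79) = 79 − 1 = 78.
φ(97^2) = 97^1·(97−1) = 97·96 = 9312.
φ(145688956) = 2 × 42 × 78 × 9312 = 61012224.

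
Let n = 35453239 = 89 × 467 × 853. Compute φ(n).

φ(89) = 89 − 1 = 88.
φ(467) = 467 − 1 = 466.
φ(853) = 853 − 1 = 852.
Multiply: 88 · 466 · 852 = 34938816.

34938816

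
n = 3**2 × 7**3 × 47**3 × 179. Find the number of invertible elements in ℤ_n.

31905983088

φ(57369786579) = 57369786579 · (1 − 1/3) · (1 − 1/7) · (1 − 1/47) · (1 − 1/179)
       = 57369786579 · 98256/176673 = 31905983088.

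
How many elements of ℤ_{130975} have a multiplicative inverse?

93600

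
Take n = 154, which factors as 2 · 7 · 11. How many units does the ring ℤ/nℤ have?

60

φ(154) = 154 · (1 − 1/2) · (1 − 1/7) · (1 − 1/11)
       = 154 · 60/154 = 60.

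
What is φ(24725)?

24725 = 5**2 · 23 · 43.
φ(24725) = 24725 · (1 − 1/5) · (1 − 1/23) · (1 − 1/43)
       = 24725 · 3696/4945 = 18480.

18480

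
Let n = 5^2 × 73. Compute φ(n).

φ(5^2) = 5^1·(5−1) = 5·4 = 20.
φ(73) = 73 − 1 = 72.
Multiply: 20 · 72 = 1440.

1440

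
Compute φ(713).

Factor 713: 713 = 23 · 31.
φ(713) = 713 · (1 − 1/23) · (1 − 1/31)
       = 713 · 660/713 = 660.

660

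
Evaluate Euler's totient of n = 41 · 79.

φ(3239) = 3239 · (1 − 1/41) · (1 − 1/79)
       = 3239 · 3120/3239 = 3120.

3120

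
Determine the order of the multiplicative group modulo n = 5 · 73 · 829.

φ(302585) = 302585 · (1 − 1/5) · (1 − 1/73) · (1 − 1/829)
       = 302585 · 238464/302585 = 238464.

238464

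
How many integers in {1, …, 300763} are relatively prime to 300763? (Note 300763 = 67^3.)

296274

φ(67^3) = 67^2·(67−1) = 4489·66 = 296274.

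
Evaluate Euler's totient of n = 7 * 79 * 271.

φ(7) = 7 − 1 = 6.
φ(79) = 79 − 1 = 78.
φ(271) = 271 − 1 = 270.
Multiply: 6 · 78 · 270 = 126360.

126360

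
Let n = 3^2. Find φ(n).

6

φ(3^2) = 3^1·(3−1) = 3·2 = 6.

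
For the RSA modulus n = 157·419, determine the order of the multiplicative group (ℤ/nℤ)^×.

φ(65783) = 65783 · (1 − 1/157) · (1 − 1/419)
       = 65783 · 65208/65783 = 65208.

65208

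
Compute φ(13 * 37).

432

φ(481) = 481 · (1 − 1/13) · (1 − 1/37)
       = 481 · 432/481 = 432.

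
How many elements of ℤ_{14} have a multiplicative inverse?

6

First factor: 14 = 2 * 7.
φ(2) = 2 − 1 = 1.
φ(7) = 7 − 1 = 6.
Since φ is multiplicative, φ(14) = 1 · 6 = 6.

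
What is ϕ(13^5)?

342732

φ(13^5) = 13^4·(13−1) = 28561·12 = 342732.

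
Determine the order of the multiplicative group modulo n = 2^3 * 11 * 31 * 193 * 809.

φ(2^3) = 2^3 − 2^2 = 8 − 4 = 4.
φ(11) = 11 − 1 = 10.
φ(31) = 31 − 1 = 30.
φ(193) = 193 − 1 = 192.
φ(809) = 809 − 1 = 808.
Since φ is multiplicative, φ(425941736) = 4 · 10 · 30 · 192 · 808 = 186163200.

186163200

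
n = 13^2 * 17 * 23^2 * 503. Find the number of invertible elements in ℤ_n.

φ(13^2) = 13^2 − 13^1 = 169 − 13 = 156.
φ(17) = 17 − 1 = 16.
φ(23^2) = 23^2 − 23^1 = 529 − 23 = 506.
φ(503) = 503 − 1 = 502.
Multiply: 156 · 16 · 506 · 502 = 634013952.

634013952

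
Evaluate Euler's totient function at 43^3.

φ(79507) = 79507 · (1 − 1/43)
       = 79507 · 42/43 = 77658.

77658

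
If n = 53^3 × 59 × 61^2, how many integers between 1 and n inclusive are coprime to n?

φ(32684307703) = 32684307703 · (1 − 1/53) · (1 − 1/59) · (1 − 1/61)
       = 32684307703 · 180960/190747 = 31007315040.

31007315040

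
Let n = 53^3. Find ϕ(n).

φ(53^3) = 53^3 − 53^2 = 148877 − 2809 = 146068.

146068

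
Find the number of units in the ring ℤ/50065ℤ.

34560

Prime factorization: 50065 = 5 * 17 * 19 * 31.
φ(50065) = 50065 · (1 − 1/5) · (1 − 1/17) · (1 − 1/19) · (1 − 1/31)
       = 50065 · 34560/50065 = 34560.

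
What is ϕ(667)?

667 = 23 · 29.
φ(667) = 667 · (1 − 1/23) · (1 − 1/29)
       = 667 · 616/667 = 616.

616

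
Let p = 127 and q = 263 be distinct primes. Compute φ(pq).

φ(33401) = 33401 · (1 − 1/127) · (1 − 1/263)
       = 33401 · 33012/33401 = 33012.

33012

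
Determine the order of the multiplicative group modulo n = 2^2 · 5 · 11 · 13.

960

φ(2860) = 2860 · (1 − 1/2) · (1 − 1/5) · (1 − 1/11) · (1 − 1/13)
       = 2860 · 480/1430 = 960.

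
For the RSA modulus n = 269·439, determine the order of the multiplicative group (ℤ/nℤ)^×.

117384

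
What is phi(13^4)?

φ(28561) = 28561 · (1 − 1/13)
       = 28561 · 12/13 = 26364.

26364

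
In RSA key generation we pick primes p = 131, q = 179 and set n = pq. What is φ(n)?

φ(23449) = 23449 · (1 − 1/131) · (1 − 1/179)
       = 23449 · 23140/23449 = 23140.

23140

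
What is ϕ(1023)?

600

First factor: 1023 = 3 · 11 · 31.
φ(1023) = 1023 · (1 − 1/3) · (1 − 1/11) · (1 − 1/31)
       = 1023 · 600/1023 = 600.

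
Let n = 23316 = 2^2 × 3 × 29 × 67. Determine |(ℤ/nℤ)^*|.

7392

φ(23316) = 23316 · (1 − 1/2) · (1 − 1/3) · (1 − 1/29) · (1 − 1/67)
       = 23316 · 3696/11658 = 7392.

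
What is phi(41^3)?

67240

φ(68921) = 68921 · (1 − 1/41)
       = 68921 · 40/41 = 67240.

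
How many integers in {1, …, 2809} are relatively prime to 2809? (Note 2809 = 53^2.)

2756

φ(53^2) = 53^2 − 53^1 = 2809 − 53 = 2756.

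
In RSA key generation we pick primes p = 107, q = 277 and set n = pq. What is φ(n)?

29256

φ(n) = (p − 1)(q − 1) = (107−1)(277−1) = 106·276 = 29256.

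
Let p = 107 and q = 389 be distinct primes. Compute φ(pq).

41128

φ(107) = 107 − 1 = 106.
φ(389) = 389 − 1 = 388.
Multiply: 106 · 388 = 41128.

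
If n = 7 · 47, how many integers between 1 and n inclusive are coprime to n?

276

φ(7) = 7 − 1 = 6.
φ(47) = 47 − 1 = 46.
φ(329) = 6 × 46 = 276.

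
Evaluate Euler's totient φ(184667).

142560

First factor: 184667 = 7 * 23 * 31 * 37.
φ(7) = 7 − 1 = 6.
φ(23) = 23 − 1 = 22.
φ(31) = 31 − 1 = 30.
φ(37) = 37 − 1 = 36.
φ(184667) = 6 × 22 × 30 × 36 = 142560.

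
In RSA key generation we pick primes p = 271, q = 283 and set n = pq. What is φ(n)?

76140

φ(271) = 271 − 1 = 270.
φ(283) = 283 − 1 = 282.
φ(76693) = 270 × 282 = 76140.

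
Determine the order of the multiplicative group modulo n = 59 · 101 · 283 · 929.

φ(1566662813) = 1566662813 · (1 − 1/59) · (1 − 1/101) · (1 − 1/283) · (1 − 1/929)
       = 1566662813 · 1517836800/1566662813 = 1517836800.

1517836800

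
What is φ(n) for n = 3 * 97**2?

φ(3) = 3 − 1 = 2.
φ(97^2) = 97^2 − 97^1 = 9409 − 97 = 9312.
Since φ is multiplicative, φ(28227) = 2 · 9312 = 18624.

18624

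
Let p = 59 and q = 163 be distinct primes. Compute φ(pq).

9396

φ(9617) = 9617 · (1 − 1/59) · (1 − 1/163)
       = 9617 · 9396/9617 = 9396.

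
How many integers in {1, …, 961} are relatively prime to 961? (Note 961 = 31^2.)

930

φ(31^2) = 31^2 − 31^1 = 961 − 31 = 930.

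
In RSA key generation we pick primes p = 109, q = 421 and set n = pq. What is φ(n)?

45360

φ(109) = 109 − 1 = 108.
φ(421) = 421 − 1 = 420.
Since φ is multiplicative, φ(45889) = 108 · 420 = 45360.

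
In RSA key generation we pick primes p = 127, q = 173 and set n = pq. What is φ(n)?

21672

φ(127) = 127 − 1 = 126.
φ(173) = 173 − 1 = 172.
Multiply: 126 · 172 = 21672.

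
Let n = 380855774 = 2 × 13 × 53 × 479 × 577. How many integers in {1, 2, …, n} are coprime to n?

171804672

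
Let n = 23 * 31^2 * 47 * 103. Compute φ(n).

φ(107000623) = 107000623 · (1 − 1/23) · (1 − 1/31) · (1 − 1/47) · (1 − 1/103)
       = 107000623 · 3096720/3451633 = 95998320.

95998320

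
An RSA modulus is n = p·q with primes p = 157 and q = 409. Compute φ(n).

For distinct primes, φ(pq) = (p−1)(q−1) = 156 × 408 = 63648.

63648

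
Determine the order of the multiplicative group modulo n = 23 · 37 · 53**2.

2182752

φ(2390459) = 2390459 · (1 − 1/23) · (1 − 1/37) · (1 − 1/53)
       = 2390459 · 41184/45103 = 2182752.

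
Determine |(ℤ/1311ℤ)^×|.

792

Factor 1311: 1311 = 3 × 19 × 23.
φ(1311) = 1311 · (1 − 1/3) · (1 − 1/19) · (1 − 1/23)
       = 1311 · 792/1311 = 792.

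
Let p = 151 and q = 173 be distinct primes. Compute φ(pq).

25800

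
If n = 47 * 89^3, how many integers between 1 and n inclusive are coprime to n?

φ(33133543) = 33133543 · (1 − 1/47) · (1 − 1/89)
       = 33133543 · 4048/4183 = 32064208.

32064208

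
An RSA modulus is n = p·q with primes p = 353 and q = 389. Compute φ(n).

φ(n) = (p − 1)(q − 1) = (353−1)(389−1) = 352·388 = 136576.

136576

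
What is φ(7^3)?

φ(7^3) = 7^2·(7−1) = 49·6 = 294.

294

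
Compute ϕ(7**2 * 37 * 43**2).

2730672

φ(3352237) = 3352237 · (1 − 1/7) · (1 − 1/37) · (1 − 1/43)
       = 3352237 · 9072/11137 = 2730672.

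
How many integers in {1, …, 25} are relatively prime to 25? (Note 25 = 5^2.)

φ(25) = 25 · (1 − 1/5)
       = 25 · 4/5 = 20.

20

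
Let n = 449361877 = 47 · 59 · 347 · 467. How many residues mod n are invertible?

430177648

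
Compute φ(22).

10

22 = 2 · 11.
φ(2) = 2 − 1 = 1.
φ(11) = 11 − 1 = 10.
Since φ is multiplicative, φ(22) = 1 · 10 = 10.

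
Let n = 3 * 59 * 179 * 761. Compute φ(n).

15692480

φ(3) = 3 − 1 = 2.
φ(59) = 59 − 1 = 58.
φ(179) = 179 − 1 = 178.
φ(761) = 761 − 1 = 760.
Multiply: 2 · 58 · 178 · 760 = 15692480.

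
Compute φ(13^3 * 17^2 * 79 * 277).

φ(13894238839) = 13894238839 · (1 − 1/13) · (1 − 1/17) · (1 − 1/79) · (1 − 1/277)
       = 13894238839 · 4133376/4836143 = 11875189248.

11875189248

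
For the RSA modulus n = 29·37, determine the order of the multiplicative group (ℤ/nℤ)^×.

1008

φ(pq) = (p−1)(q−1) = 28 · 36 = 1008.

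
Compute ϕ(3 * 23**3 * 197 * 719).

3275584928

φ(3) = 3 − 1 = 2.
φ(23^3) = 23^3 − 23^2 = 12167 − 529 = 11638.
φ(197) = 197 − 1 = 196.
φ(719) = 719 − 1 = 718.
Since φ is multiplicative, φ(5170111143) = 2 · 11638 · 196 · 718 = 3275584928.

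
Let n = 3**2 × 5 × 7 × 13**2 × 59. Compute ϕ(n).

1302912

φ(3140865) = 3140865 · (1 − 1/3) · (1 − 1/5) · (1 − 1/7) · (1 − 1/13) · (1 − 1/59)
       = 3140865 · 33408/80535 = 1302912.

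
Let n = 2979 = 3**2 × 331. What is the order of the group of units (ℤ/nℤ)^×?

1980

φ(2979) = 2979 · (1 − 1/3) · (1 − 1/331)
       = 2979 · 660/993 = 1980.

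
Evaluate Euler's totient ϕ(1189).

Factor 1189: 1189 = 29 * 41.
φ(1189) = 1189 · (1 − 1/29) · (1 − 1/41)
       = 1189 · 1120/1189 = 1120.

1120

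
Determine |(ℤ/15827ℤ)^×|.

12096

Factor 15827: 15827 = 7**2 · 17 · 19.
φ(7^2) = 7^2 − 7^1 = 49 − 7 = 42.
φ(17) = 17 − 1 = 16.
φ(19) = 19 − 1 = 18.
φ(15827) = 42 × 16 × 18 = 12096.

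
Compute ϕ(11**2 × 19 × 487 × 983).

φ(11^2) = 11^1·(11−1) = 11·10 = 110.
φ(19) = 19 − 1 = 18.
φ(487) = 487 − 1 = 486.
φ(983) = 983 − 1 = 982.
Multiply: 110 · 18 · 486 · 982 = 944958960.

944958960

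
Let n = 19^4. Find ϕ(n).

φ(130321) = 130321 · (1 − 1/19)
       = 130321 · 18/19 = 123462.

123462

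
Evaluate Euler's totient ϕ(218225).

218225 = 5**2 · 7 · 29 · 43.
φ(5^2) = 5^1·(5−1) = 5·4 = 20.
φ(7) = 7 − 1 = 6.
φ(29) = 29 − 1 = 28.
φ(43) = 43 − 1 = 42.
Since φ is multiplicative, φ(218225) = 20 · 6 · 28 · 42 = 141120.

141120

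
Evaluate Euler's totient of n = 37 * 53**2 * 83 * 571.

4637355840

φ(4925696669) = 4925696669 · (1 − 1/37) · (1 − 1/53) · (1 − 1/83) · (1 − 1/571)
       = 4925696669 · 87497280/92937673 = 4637355840.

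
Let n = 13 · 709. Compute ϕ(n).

8496

φ(9217) = 9217 · (1 − 1/13) · (1 − 1/709)
       = 9217 · 8496/9217 = 8496.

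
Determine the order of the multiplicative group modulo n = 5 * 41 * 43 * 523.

φ(5) = 5 − 1 = 4.
φ(41) = 41 − 1 = 40.
φ(43) = 43 − 1 = 42.
φ(523) = 523 − 1 = 522.
Since φ is multiplicative, φ(4610245) = 4 · 40 · 42 · 522 = 3507840.

3507840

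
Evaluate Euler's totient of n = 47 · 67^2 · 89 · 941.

φ(47) = 47 − 1 = 46.
φ(67^2) = 67^1·(67−1) = 67·66 = 4422.
φ(89) = 89 − 1 = 88.
φ(941) = 941 − 1 = 940.
φ(17669615267) = 46 × 4422 × 88 × 940 = 16826240640.

16826240640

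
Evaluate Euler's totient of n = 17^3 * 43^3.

φ(17^3) = 17^2·(17−1) = 289·16 = 4624.
φ(43^3) = 43^2·(43−1) = 1849·42 = 77658.
Since φ is multiplicative, φ(390617891) = 4624 · 77658 = 359090592.

359090592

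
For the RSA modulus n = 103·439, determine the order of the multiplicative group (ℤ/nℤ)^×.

φ(103) = 103 − 1 = 102.
φ(439) = 439 − 1 = 438.
φ(45217) = 102 × 438 = 44676.

44676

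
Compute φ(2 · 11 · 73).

φ(2) = 2 − 1 = 1.
φ(11) = 11 − 1 = 10.
φ(73) = 73 − 1 = 72.
Since φ is multiplicative, φ(1606) = 1 · 10 · 72 = 720.

720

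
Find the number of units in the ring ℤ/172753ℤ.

133056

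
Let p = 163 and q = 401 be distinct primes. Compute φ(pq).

For distinct primes, φ(pq) = (p−1)(q−1) = 162 × 400 = 64800.

64800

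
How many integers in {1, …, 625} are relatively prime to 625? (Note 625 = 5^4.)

500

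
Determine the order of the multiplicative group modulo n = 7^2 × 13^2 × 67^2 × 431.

12458365920

φ(7^2) = 7^2 − 7^1 = 49 − 7 = 42.
φ(13^2) = 13^2 − 13^1 = 169 − 13 = 156.
φ(67^2) = 67^1·(67−1) = 67·66 = 4422.
φ(431) = 431 − 1 = 430.
Multiply: 42 · 156 · 4422 · 430 = 12458365920.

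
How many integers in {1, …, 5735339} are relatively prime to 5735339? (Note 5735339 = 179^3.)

5703298

φ(5735339) = 5735339 · (1 − 1/179)
       = 5735339 · 178/179 = 5703298.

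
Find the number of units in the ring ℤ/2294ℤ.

Factor 2294: 2294 = 2 · 31 · 37.
φ(2294) = 2294 · (1 − 1/2) · (1 − 1/31) · (1 − 1/37)
       = 2294 · 1080/2294 = 1080.

1080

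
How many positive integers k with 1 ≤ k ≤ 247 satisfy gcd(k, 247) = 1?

Factor 247: 247 = 13 · 19.
φ(13) = 13 − 1 = 12.
φ(19) = 19 − 1 = 18.
Since φ is multiplicative, φ(247) = 12 · 18 = 216.

216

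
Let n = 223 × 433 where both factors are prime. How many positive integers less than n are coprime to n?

φ(96559) = 96559 · (1 − 1/223) · (1 − 1/433)
       = 96559 · 95904/96559 = 95904.

95904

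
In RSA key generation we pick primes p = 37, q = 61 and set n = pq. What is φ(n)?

φ(pq) = (p−1)(q−1) = 36 · 60 = 2160.

2160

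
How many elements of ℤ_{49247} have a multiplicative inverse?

43560

First factor: 49247 = 11**3 · 37.
φ(11^3) = 11^2·(11−1) = 121·10 = 1210.
φ(37) = 37 − 1 = 36.
φ(49247) = 1210 × 36 = 43560.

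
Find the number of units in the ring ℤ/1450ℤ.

560

First factor: 1450 = 2 * 5**2 * 29.
φ(2) = 2 − 1 = 1.
φ(5^2) = 5^2 − 5^1 = 25 − 5 = 20.
φ(29) = 29 − 1 = 28.
φ(1450) = 1 × 20 × 28 = 560.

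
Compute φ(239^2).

56882

φ(57121) = 57121 · (1 − 1/239)
       = 57121 · 238/239 = 56882.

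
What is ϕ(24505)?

Prime factorization: 24505 = 5 × 13**2 × 29.
φ(24505) = 24505 · (1 − 1/5) · (1 − 1/13) · (1 − 1/29)
       = 24505 · 1344/1885 = 17472.

17472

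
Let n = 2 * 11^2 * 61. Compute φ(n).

φ(14762) = 14762 · (1 − 1/2) · (1 − 1/11) · (1 − 1/61)
       = 14762 · 600/1342 = 6600.

6600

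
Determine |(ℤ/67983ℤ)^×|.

40320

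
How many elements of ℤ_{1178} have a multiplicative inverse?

540

First factor: 1178 = 2 · 19 · 31.
φ(1178) = 1178 · (1 − 1/2) · (1 − 1/19) · (1 − 1/31)
       = 1178 · 540/1178 = 540.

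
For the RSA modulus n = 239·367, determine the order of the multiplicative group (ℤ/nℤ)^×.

87108

φ(239) = 239 − 1 = 238.
φ(367) = 367 − 1 = 366.
φ(87713) = 238 × 366 = 87108.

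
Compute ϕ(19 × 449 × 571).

φ(4871201) = 4871201 · (1 − 1/19) · (1 − 1/449) · (1 − 1/571)
       = 4871201 · 4596480/4871201 = 4596480.

4596480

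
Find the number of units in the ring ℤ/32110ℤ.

11232

32110 = 2 · 5 · 13^2 · 19.
φ(32110) = 32110 · (1 − 1/2) · (1 − 1/5) · (1 − 1/13) · (1 − 1/19)
       = 32110 · 864/2470 = 11232.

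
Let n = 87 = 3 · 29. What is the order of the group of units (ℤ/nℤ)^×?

56

φ(3) = 3 − 1 = 2.
φ(29) = 29 − 1 = 28.
φ(87) = 2 × 28 = 56.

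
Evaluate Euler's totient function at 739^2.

φ(546121) = 546121 · (1 − 1/739)
       = 546121 · 738/739 = 545382.

545382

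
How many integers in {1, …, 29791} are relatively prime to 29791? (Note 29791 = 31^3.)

28830

φ(29791) = 29791 · (1 − 1/31)
       = 29791 · 30/31 = 28830.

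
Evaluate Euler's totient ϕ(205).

First factor: 205 = 5 · 41.
φ(205) = 205 · (1 − 1/5) · (1 − 1/41)
       = 205 · 160/205 = 160.

160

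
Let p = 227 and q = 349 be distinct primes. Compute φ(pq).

φ(n) = (p − 1)(q − 1) = (227−1)(349−1) = 226·348 = 78648.

78648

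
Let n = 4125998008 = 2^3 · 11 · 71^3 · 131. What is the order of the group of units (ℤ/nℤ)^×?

1834924000

φ(2^3) = 2^2·(2−1) = 4·1 = 4.
φ(11) = 11 − 1 = 10.
φ(71^3) = 71^3 − 71^2 = 357911 − 5041 = 352870.
φ(131) = 131 − 1 = 130.
Multiply: 4 · 10 · 352870 · 130 = 1834924000.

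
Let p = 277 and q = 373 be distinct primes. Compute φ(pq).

102672

φ(277) = 277 − 1 = 276.
φ(373) = 373 − 1 = 372.
Since φ is multiplicative, φ(103321) = 276 · 372 = 102672.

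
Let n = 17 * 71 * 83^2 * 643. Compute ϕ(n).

4893786240

φ(17) = 17 − 1 = 16.
φ(71) = 71 − 1 = 70.
φ(83^2) = 83^2 − 83^1 = 6889 − 83 = 6806.
φ(643) = 643 − 1 = 642.
φ(5346559789) = 16 × 70 × 6806 × 642 = 4893786240.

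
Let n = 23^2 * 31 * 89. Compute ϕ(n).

φ(1459511) = 1459511 · (1 − 1/23) · (1 − 1/31) · (1 − 1/89)
       = 1459511 · 58080/63457 = 1335840.

1335840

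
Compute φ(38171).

30240

Prime factorization: 38171 = 7^2 · 19 · 41.
φ(38171) = 38171 · (1 − 1/7) · (1 − 1/19) · (1 − 1/41)
       = 38171 · 4320/5453 = 30240.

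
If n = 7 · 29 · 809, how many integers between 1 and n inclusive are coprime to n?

135744

φ(164227) = 164227 · (1 − 1/7) · (1 − 1/29) · (1 − 1/809)
       = 164227 · 135744/164227 = 135744.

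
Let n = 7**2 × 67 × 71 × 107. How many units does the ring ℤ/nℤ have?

20568240

φ(24940951) = 24940951 · (1 − 1/7) · (1 − 1/67) · (1 − 1/71) · (1 − 1/107)
       = 24940951 · 2938320/3562993 = 20568240.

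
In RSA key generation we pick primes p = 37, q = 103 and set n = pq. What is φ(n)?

For distinct primes, φ(pq) = (p−1)(q−1) = 36 × 102 = 3672.

3672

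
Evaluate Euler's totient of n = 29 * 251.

7000

φ(7279) = 7279 · (1 − 1/29) · (1 − 1/251)
       = 7279 · 7000/7279 = 7000.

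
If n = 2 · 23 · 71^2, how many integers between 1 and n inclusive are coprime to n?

109340

φ(2) = 2 − 1 = 1.
φ(23) = 23 − 1 = 22.
φ(71^2) = 71^2 − 71^1 = 5041 − 71 = 4970.
φ(231886) = 1 × 22 × 4970 = 109340.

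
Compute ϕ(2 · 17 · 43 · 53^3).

98157696

φ(217658174) = 217658174 · (1 − 1/2) · (1 − 1/17) · (1 − 1/43) · (1 − 1/53)
       = 217658174 · 34944/77486 = 98157696.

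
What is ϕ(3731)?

2880

3731 = 7 × 13 × 41.
φ(7) = 7 − 1 = 6.
φ(13) = 13 − 1 = 12.
φ(41) = 41 − 1 = 40.
φ(3731) = 6 × 12 × 40 = 2880.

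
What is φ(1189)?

1189 = 29 * 41.
φ(29) = 29 − 1 = 28.
φ(41) = 41 − 1 = 40.
φ(1189) = 28 × 40 = 1120.

1120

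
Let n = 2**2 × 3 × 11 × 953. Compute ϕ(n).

38080

φ(125796) = 125796 · (1 − 1/2) · (1 − 1/3) · (1 − 1/11) · (1 − 1/953)
       = 125796 · 19040/62898 = 38080.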